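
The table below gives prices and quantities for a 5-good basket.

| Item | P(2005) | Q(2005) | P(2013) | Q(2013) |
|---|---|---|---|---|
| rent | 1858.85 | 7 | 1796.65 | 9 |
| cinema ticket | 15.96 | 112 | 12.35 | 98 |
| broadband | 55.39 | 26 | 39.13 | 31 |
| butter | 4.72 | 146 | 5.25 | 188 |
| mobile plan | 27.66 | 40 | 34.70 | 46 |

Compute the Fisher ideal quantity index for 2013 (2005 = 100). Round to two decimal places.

Laspeyres component (base-period weights):
ΣP(2005)Q(2013) = 1858.85×9 + 15.96×98 + 55.39×31 + 4.72×188 + 27.66×46 = 16729.65 + 1564.08 + 1717.09 + 887.36 + 1272.36 = 22170.54
ΣP(2005)Q(2005) = 1858.85×7 + 15.96×112 + 55.39×26 + 4.72×146 + 27.66×40 = 13011.95 + 1787.52 + 1440.14 + 689.12 + 1106.4 = 18035.13
L = 22170.54 / 18035.13 × 100 = 122.9297
Paasche component (current-period weights):
ΣP(2013)Q(2013) = 1796.65×9 + 12.35×98 + 39.13×31 + 5.25×188 + 34.70×46 = 16169.85 + 1210.3 + 1213.03 + 987 + 1596.2 = 21176.38
ΣP(2013)Q(2005) = 1796.65×7 + 12.35×112 + 39.13×26 + 5.25×146 + 34.70×40 = 12576.55 + 1383.2 + 1017.38 + 766.5 + 1388 = 17131.63
P = 21176.38 / 17131.63 × 100 = 123.6098
Fisher = √(L × P) = √(122.9297 × 123.6098) = 123.2693

123.27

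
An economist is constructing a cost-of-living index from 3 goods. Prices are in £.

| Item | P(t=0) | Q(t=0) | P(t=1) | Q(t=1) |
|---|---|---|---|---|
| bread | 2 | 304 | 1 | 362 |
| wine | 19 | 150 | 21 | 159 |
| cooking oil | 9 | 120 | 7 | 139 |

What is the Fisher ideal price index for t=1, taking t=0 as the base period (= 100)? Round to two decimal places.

94.09

Laspeyres component (base-period weights):
ΣP(t=1)Q(t=0) = 1×304 + 21×150 + 7×120 = 304 + 3150 + 840 = 4294
ΣP(t=0)Q(t=0) = 2×304 + 19×150 + 9×120 = 608 + 2850 + 1080 = 4538
L = 4294 / 4538 × 100 = 94.6232
Paasche component (current-period weights):
ΣP(t=1)Q(t=1) = 1×362 + 21×159 + 7×139 = 362 + 3339 + 973 = 4674
ΣP(t=0)Q(t=1) = 2×362 + 19×159 + 9×139 = 724 + 3021 + 1251 = 4996
P = 4674 / 4996 × 100 = 93.5548
Fisher = √(L × P) = √(94.6232 × 93.5548) = 94.0875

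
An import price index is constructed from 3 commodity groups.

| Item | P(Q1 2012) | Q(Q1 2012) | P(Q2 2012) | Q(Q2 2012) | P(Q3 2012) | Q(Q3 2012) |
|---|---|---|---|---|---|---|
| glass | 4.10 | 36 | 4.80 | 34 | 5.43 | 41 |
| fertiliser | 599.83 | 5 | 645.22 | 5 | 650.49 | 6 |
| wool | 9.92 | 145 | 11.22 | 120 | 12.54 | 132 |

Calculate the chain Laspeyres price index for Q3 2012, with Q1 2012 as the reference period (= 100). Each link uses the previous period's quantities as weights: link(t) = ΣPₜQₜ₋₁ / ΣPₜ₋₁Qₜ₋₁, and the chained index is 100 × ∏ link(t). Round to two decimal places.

114.38

Link Q1 2012→Q2 2012:
ΣP(Q2 2012)Q(Q1 2012) = 4.80×36 + 645.22×5 + 11.22×145 = 172.8 + 3226.1 + 1626.9 = 5025.8
ΣP(Q1 2012)Q(Q1 2012) = 4.10×36 + 599.83×5 + 9.92×145 = 147.6 + 2999.15 + 1438.4 = 4585.15
link = 5025.8/4585.15 = 1.096104
Link Q2 2012→Q3 2012:
ΣP(Q3 2012)Q(Q2 2012) = 5.43×34 + 650.49×5 + 12.54×120 = 184.62 + 3252.45 + 1504.8 = 4941.87
ΣP(Q2 2012)Q(Q2 2012) = 4.80×34 + 645.22×5 + 11.22×120 = 163.2 + 3226.1 + 1346.4 = 4735.7
link = 4941.87/4735.7 = 1.043535
Chained index = 100 × 1.096104 × 1.043535 = 114.3823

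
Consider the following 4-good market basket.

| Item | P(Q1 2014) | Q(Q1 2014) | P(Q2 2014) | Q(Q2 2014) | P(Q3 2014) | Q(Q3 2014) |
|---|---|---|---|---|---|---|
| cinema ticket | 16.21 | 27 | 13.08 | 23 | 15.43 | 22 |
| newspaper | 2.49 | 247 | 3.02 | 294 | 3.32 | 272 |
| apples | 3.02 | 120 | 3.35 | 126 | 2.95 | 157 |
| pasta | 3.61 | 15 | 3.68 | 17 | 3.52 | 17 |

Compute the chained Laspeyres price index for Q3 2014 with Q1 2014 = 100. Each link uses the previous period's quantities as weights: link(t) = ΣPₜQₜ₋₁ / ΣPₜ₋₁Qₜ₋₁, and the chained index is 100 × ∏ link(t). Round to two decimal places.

Link Q1 2014→Q2 2014:
ΣP(Q2 2014)Q(Q1 2014) = 13.08×27 + 3.02×247 + 3.35×120 + 3.68×15 = 353.16 + 745.94 + 402 + 55.2 = 1556.3
ΣP(Q1 2014)Q(Q1 2014) = 16.21×27 + 2.49×247 + 3.02×120 + 3.61×15 = 437.67 + 615.03 + 362.4 + 54.15 = 1469.25
link = 1556.3/1469.25 = 1.059248
Link Q2 2014→Q3 2014:
ΣP(Q3 2014)Q(Q2 2014) = 15.43×23 + 3.32×294 + 2.95×126 + 3.52×17 = 354.89 + 976.08 + 371.7 + 59.84 = 1762.51
ΣP(Q2 2014)Q(Q2 2014) = 13.08×23 + 3.02×294 + 3.35×126 + 3.68×17 = 300.84 + 887.88 + 422.1 + 62.56 = 1673.38
link = 1762.51/1673.38 = 1.053263
Chained index = 100 × 1.059248 × 1.053263 = 111.5667

111.57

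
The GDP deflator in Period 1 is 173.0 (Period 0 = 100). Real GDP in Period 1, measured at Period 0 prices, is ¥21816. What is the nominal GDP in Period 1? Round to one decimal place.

37741.7

Nominal = Real × (Index/100) = 21816 × (173.0/100)
        = 21816 × 1.730 = 37741.6800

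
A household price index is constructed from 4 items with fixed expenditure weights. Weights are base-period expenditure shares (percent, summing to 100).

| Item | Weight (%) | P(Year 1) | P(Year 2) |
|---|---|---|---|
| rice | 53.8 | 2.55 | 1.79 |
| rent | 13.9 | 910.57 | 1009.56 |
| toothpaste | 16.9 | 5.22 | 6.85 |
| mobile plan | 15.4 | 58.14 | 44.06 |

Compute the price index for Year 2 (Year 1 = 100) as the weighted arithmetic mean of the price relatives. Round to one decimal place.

87.0

rice: 53.8 × (1.79/2.55) = 53.8 × 0.701961 = 37.7655
rent: 13.9 × (1009.56/910.57) = 13.9 × 1.108712 = 15.4111
toothpaste: 16.9 × (6.85/5.22) = 16.9 × 1.312261 = 22.1772
mobile plan: 15.4 × (44.06/58.14) = 15.4 × 0.757826 = 11.6705
Index = Σ wᵢ·(p₁ᵢ/p₀ᵢ) = 37.7655 + 15.4111 + 22.1772 + 11.6705 = 87.0243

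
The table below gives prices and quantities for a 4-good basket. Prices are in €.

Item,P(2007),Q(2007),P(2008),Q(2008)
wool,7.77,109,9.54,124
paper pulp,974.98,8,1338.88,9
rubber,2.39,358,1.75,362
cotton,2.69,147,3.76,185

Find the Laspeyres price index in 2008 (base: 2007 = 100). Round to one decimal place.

130.6

Laspeyres price index uses base-period quantities as weights.
ΣP(2008)·Q(2007) = 9.54×109 + 1338.88×8 + 1.75×358 + 3.76×147 = 1039.86 + 10711.04 + 626.5 + 552.72 = 12930.12
ΣP(2007)·Q(2007) = 7.77×109 + 974.98×8 + 2.39×358 + 2.69×147 = 846.93 + 7799.84 + 855.62 + 395.43 = 9897.82
Index = 12930.12 / 9897.82 × 100 = 130.6360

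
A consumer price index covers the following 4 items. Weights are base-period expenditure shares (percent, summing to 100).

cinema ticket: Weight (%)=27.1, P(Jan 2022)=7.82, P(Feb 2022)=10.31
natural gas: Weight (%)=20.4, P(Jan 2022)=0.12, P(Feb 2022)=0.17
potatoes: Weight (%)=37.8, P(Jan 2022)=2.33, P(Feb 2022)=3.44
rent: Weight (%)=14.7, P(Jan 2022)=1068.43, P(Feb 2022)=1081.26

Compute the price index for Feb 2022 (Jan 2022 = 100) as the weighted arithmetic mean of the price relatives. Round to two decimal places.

cinema ticket: 27.1 × (10.31/7.82) = 27.1 × 1.318414 = 35.7290
natural gas: 20.4 × (0.17/0.12) = 20.4 × 1.416667 = 28.9000
potatoes: 37.8 × (3.44/2.33) = 37.8 × 1.476395 = 55.8077
rent: 14.7 × (1081.26/1068.43) = 14.7 × 1.012008 = 14.8765
Index = Σ wᵢ·(p₁ᵢ/p₀ᵢ) = 35.7290 + 28.9000 + 55.8077 + 14.8765 = 135.3133

135.31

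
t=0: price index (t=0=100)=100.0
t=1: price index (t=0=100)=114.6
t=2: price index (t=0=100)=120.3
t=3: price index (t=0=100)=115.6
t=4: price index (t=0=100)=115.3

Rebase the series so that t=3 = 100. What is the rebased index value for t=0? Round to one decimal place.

Rebased(t=0) = 100.0 / 115.6 × 100 = 86.5052

86.5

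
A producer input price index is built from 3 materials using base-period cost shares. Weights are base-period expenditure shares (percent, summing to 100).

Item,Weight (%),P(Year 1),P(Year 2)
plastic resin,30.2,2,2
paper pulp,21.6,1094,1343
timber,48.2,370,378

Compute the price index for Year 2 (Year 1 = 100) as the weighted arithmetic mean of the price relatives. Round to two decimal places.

105.96

plastic resin: 30.2 × (2/2) = 30.2 × 1.000000 = 30.2000
paper pulp: 21.6 × (1343/1094) = 21.6 × 1.227605 = 26.5163
timber: 48.2 × (378/370) = 48.2 × 1.021622 = 49.2422
Index = Σ wᵢ·(p₁ᵢ/p₀ᵢ) = 30.2000 + 26.5163 + 49.2422 = 105.9584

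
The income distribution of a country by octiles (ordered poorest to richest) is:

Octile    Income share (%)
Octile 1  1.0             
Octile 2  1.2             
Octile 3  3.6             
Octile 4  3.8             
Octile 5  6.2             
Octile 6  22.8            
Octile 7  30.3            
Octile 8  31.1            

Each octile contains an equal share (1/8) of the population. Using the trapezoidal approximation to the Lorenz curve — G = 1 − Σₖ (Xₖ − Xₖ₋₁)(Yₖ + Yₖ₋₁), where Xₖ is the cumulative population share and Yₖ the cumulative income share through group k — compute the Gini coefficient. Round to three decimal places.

0.520

Cumulative income shares Yₖ: 0.0100, 0.0220, 0.0580, 0.0960, 0.1580, 0.3860, 0.6890, 1.0000
Σ (Xₖ−Xₖ₋₁)(Yₖ+Yₖ₋₁) = (1/8)(0.0100+0.0000) + (1/8)(0.0220+0.0100) + (1/8)(0.0580+0.0220) + (1/8)(0.0960+0.0580) + (1/8)(0.1580+0.0960) + (1/8)(0.3860+0.1580) + (1/8)(0.6890+0.3860) + (1/8)(1.0000+0.6890)
  = 0.0013 + 0.0040 + 0.0100 + 0.0192 + 0.0318 + 0.0680 + 0.1344 + 0.2111 = 0.4798
G = 1 − 0.4798 = 0.5202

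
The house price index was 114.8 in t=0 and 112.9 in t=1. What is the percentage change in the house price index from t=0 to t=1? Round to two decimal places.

-1.66%

Change = (112.9 − 114.8) / 114.8 × 100
       = -1.9 / 114.8 × 100 = -1.6551%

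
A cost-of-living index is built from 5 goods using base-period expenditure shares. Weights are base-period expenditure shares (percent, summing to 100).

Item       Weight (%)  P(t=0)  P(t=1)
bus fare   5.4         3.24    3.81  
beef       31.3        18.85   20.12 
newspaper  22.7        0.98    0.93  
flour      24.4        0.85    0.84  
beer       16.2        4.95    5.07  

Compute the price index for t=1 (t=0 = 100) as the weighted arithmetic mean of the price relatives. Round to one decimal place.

102.0

bus fare: 5.4 × (3.81/3.24) = 5.4 × 1.175926 = 6.3500
beef: 31.3 × (20.12/18.85) = 31.3 × 1.067374 = 33.4088
newspaper: 22.7 × (0.93/0.98) = 22.7 × 0.948980 = 21.5418
flour: 24.4 × (0.84/0.85) = 24.4 × 0.988235 = 24.1129
beer: 16.2 × (5.07/4.95) = 16.2 × 1.024242 = 16.5927
Index = Σ wᵢ·(p₁ᵢ/p₀ᵢ) = 6.3500 + 33.4088 + 21.5418 + 24.1129 + 16.5927 = 102.0063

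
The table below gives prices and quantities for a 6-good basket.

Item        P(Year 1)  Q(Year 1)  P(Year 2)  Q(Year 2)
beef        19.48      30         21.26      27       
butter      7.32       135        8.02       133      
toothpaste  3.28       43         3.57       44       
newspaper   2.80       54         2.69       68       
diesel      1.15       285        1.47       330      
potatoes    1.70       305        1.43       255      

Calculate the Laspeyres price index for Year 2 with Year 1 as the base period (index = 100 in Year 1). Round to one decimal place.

106.0

Laspeyres price index uses base-period quantities as weights.
ΣP(Year 2)·Q(Year 1) = 21.26×30 + 8.02×135 + 3.57×43 + 2.69×54 + 1.47×285 + 1.43×305 = 637.8 + 1082.7 + 153.51 + 145.26 + 418.95 + 436.15 = 2874.37
ΣP(Year 1)·Q(Year 1) = 19.48×30 + 7.32×135 + 3.28×43 + 2.80×54 + 1.15×285 + 1.70×305 = 584.4 + 988.2 + 141.04 + 151.2 + 327.75 + 518.5 = 2711.09
Index = 2874.37 / 2711.09 × 100 = 106.0227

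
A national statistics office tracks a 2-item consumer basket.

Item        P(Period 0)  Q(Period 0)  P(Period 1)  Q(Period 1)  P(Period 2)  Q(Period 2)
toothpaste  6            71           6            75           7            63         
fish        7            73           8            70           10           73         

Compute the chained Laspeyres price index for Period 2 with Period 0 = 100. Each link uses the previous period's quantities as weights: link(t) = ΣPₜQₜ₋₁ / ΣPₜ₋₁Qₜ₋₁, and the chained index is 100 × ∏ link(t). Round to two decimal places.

130.74

Link Period 0→Period 1:
ΣP(Period 1)Q(Period 0) = 6×71 + 8×73 = 426 + 584 = 1010
ΣP(Period 0)Q(Period 0) = 6×71 + 7×73 = 426 + 511 = 937
link = 1010/937 = 1.077908
Link Period 1→Period 2:
ΣP(Period 2)Q(Period 1) = 7×75 + 10×70 = 525 + 700 = 1225
ΣP(Period 1)Q(Period 1) = 6×75 + 8×70 = 450 + 560 = 1010
link = 1225/1010 = 1.212871
Chained index = 100 × 1.077908 × 1.212871 = 130.7364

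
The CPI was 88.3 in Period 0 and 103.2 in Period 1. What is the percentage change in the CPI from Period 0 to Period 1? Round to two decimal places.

16.87%

Change = (103.2 − 88.3) / 88.3 × 100
       = 14.9 / 88.3 × 100 = 16.8743%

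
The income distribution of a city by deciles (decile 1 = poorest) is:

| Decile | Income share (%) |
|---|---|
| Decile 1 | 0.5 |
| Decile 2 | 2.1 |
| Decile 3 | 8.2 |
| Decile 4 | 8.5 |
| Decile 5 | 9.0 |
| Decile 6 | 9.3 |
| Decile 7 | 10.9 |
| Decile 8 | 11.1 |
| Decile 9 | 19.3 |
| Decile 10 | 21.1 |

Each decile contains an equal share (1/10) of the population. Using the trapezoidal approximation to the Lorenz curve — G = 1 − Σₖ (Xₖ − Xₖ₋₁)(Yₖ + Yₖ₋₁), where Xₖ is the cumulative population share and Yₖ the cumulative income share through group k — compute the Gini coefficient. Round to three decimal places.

0.328

Cumulative income shares Yₖ: 0.0050, 0.0260, 0.1080, 0.1930, 0.2830, 0.3760, 0.4850, 0.5960, 0.7890, 1.0000
Σ (Xₖ−Xₖ₋₁)(Yₖ+Yₖ₋₁) = (1/10)(0.0050+0.0000) + (1/10)(0.0260+0.0050) + (1/10)(0.1080+0.0260) + (1/10)(0.1930+0.1080) + (1/10)(0.2830+0.1930) + (1/10)(0.3760+0.2830) + (1/10)(0.4850+0.3760) + (1/10)(0.5960+0.4850) + (1/10)(0.7890+0.5960) + (1/10)(1.0000+0.7890)
  = 0.0005 + 0.0031 + 0.0134 + 0.0301 + 0.0476 + 0.0659 + 0.0861 + 0.1081 + 0.1385 + 0.1789 = 0.6722
G = 1 − 0.6722 = 0.3278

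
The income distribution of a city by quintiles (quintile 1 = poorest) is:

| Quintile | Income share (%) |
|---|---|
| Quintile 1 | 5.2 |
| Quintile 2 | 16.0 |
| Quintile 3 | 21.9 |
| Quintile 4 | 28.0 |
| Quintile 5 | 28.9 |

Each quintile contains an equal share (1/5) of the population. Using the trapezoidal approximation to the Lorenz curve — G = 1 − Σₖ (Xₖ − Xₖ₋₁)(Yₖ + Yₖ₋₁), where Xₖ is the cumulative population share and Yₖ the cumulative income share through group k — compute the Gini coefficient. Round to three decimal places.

0.238

Cumulative income shares Yₖ: 0.0520, 0.2120, 0.4310, 0.7110, 1.0000
Σ (Xₖ−Xₖ₋₁)(Yₖ+Yₖ₋₁) = (1/5)(0.0520+0.0000) + (1/5)(0.2120+0.0520) + (1/5)(0.4310+0.2120) + (1/5)(0.7110+0.4310) + (1/5)(1.0000+0.7110)
  = 0.0104 + 0.0528 + 0.1286 + 0.2284 + 0.3422 = 0.7624
G = 1 − 0.7624 = 0.2376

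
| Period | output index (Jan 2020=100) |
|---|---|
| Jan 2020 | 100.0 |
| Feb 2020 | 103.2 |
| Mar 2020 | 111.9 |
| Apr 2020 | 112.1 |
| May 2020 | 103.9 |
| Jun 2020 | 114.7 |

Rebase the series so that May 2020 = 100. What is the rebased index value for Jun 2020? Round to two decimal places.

Rebased(Jun 2020) = 114.7 / 103.9 × 100 = 110.3946

110.39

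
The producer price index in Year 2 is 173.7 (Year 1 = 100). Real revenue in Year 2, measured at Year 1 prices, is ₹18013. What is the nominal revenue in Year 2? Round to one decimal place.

Nominal = Real × (Index/100) = 18013 × (173.7/100)
        = 18013 × 1.737 = 31288.5810

31288.6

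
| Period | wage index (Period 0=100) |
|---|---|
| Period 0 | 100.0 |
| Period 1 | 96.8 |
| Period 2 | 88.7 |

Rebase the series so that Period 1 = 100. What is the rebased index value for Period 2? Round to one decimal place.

91.6

Rebased(Period 2) = 88.7 / 96.8 × 100 = 91.6322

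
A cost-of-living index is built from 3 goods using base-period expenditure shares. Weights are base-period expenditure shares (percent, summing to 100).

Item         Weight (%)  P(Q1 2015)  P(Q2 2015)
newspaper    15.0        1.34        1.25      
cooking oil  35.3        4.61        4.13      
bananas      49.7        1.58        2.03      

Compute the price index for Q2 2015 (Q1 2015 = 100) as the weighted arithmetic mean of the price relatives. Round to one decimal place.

109.5

newspaper: 15.0 × (1.25/1.34) = 15.0 × 0.932836 = 13.9925
cooking oil: 35.3 × (4.13/4.61) = 35.3 × 0.895879 = 31.6245
bananas: 49.7 × (2.03/1.58) = 49.7 × 1.284810 = 63.8551
Index = Σ wᵢ·(p₁ᵢ/p₀ᵢ) = 13.9925 + 31.6245 + 63.8551 = 109.4721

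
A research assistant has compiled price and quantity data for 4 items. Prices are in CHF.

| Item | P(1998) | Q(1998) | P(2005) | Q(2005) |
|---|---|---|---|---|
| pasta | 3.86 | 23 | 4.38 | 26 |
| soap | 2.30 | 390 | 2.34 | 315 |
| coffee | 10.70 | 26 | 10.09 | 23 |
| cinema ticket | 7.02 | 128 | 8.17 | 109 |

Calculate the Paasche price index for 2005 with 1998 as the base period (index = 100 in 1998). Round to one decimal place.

Paasche price index uses current-period quantities as weights.
ΣP(2005)·Q(2005) = 4.38×26 + 2.34×315 + 10.09×23 + 8.17×109 = 113.88 + 737.1 + 232.07 + 890.53 = 1973.58
ΣP(1998)·Q(2005) = 3.86×26 + 2.30×315 + 10.70×23 + 7.02×109 = 100.36 + 724.5 + 246.1 + 765.18 = 1836.14
Index = 1973.58 / 1836.14 × 100 = 107.4853

107.5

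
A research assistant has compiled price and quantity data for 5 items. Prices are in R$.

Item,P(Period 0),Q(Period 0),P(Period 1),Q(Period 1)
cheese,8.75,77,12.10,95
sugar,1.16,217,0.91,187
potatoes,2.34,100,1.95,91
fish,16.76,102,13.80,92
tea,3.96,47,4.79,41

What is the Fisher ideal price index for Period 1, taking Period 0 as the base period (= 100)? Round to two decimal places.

Laspeyres component (base-period weights):
ΣP(Period 1)Q(Period 0) = 12.10×77 + 0.91×217 + 1.95×100 + 13.80×102 + 4.79×47 = 931.7 + 197.47 + 195 + 1407.6 + 225.13 = 2956.9
ΣP(Period 0)Q(Period 0) = 8.75×77 + 1.16×217 + 2.34×100 + 16.76×102 + 3.96×47 = 673.75 + 251.72 + 234 + 1709.52 + 186.12 = 3055.11
L = 2956.9 / 3055.11 × 100 = 96.7854
Paasche component (current-period weights):
ΣP(Period 1)Q(Period 1) = 12.10×95 + 0.91×187 + 1.95×91 + 13.80×92 + 4.79×41 = 1149.5 + 170.17 + 177.45 + 1269.6 + 196.39 = 2963.11
ΣP(Period 0)Q(Period 1) = 8.75×95 + 1.16×187 + 2.34×91 + 16.76×92 + 3.96×41 = 831.25 + 216.92 + 212.94 + 1541.92 + 162.36 = 2965.39
P = 2963.11 / 2965.39 × 100 = 99.9231
Fisher = √(L × P) = √(96.7854 × 99.9231) = 98.3417

98.34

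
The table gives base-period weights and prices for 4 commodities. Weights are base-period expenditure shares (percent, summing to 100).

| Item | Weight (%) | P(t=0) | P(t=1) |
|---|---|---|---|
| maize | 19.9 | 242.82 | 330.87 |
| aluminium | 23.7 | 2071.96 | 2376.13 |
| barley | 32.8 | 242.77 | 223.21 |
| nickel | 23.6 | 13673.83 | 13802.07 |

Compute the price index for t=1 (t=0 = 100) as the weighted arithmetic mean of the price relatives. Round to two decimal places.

108.27

maize: 19.9 × (330.87/242.82) = 19.9 × 1.362614 = 27.1160
aluminium: 23.7 × (2376.13/2071.96) = 23.7 × 1.146803 = 27.1792
barley: 32.8 × (223.21/242.77) = 32.8 × 0.919430 = 30.1573
nickel: 23.6 × (13802.07/13673.83) = 23.6 × 1.009378 = 23.8213
Index = Σ wᵢ·(p₁ᵢ/p₀ᵢ) = 27.1160 + 27.1792 + 30.1573 + 23.8213 = 108.2739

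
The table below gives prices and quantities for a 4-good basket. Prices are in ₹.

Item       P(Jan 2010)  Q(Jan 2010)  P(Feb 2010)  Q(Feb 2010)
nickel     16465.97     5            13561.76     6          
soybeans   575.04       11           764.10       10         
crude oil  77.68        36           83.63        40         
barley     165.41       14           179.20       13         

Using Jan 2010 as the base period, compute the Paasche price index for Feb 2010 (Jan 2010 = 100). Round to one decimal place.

86.2

Paasche price index uses current-period quantities as weights.
ΣP(Feb 2010)·Q(Feb 2010) = 13561.76×6 + 764.10×10 + 83.63×40 + 179.20×13 = 81370.56 + 7641 + 3345.2 + 2329.6 = 94686.36
ΣP(Jan 2010)·Q(Feb 2010) = 16465.97×6 + 575.04×10 + 77.68×40 + 165.41×13 = 98795.82 + 5750.4 + 3107.2 + 2150.33 = 109803.75
Index = 94686.36 / 109803.75 × 100 = 86.2324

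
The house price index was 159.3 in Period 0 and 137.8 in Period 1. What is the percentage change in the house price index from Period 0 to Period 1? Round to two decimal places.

-13.50%

Change = (137.8 − 159.3) / 159.3 × 100
       = -21.5 / 159.3 × 100 = -13.4965%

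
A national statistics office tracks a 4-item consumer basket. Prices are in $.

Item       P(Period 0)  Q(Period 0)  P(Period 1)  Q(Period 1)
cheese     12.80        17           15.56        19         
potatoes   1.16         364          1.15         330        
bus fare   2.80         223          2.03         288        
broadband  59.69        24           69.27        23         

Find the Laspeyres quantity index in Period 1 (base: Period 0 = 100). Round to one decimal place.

104.0

Laspeyres quantity index uses base-period prices as weights.
ΣP(Period 0)·Q(Period 1) = 12.80×19 + 1.16×330 + 2.80×288 + 59.69×23 = 243.2 + 382.8 + 806.4 + 1372.87 = 2805.27
ΣP(Period 0)·Q(Period 0) = 12.80×17 + 1.16×364 + 2.80×223 + 59.69×24 = 217.6 + 422.24 + 624.4 + 1432.56 = 2696.8
Index = 2805.27 / 2696.8 × 100 = 104.0222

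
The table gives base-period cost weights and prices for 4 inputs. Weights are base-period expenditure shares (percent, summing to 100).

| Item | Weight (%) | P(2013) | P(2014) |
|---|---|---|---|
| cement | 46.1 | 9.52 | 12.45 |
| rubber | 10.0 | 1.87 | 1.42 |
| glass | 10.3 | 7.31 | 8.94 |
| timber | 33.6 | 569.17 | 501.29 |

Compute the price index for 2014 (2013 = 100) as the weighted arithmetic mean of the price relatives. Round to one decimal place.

cement: 46.1 × (12.45/9.52) = 46.1 × 1.307773 = 60.2883
rubber: 10.0 × (1.42/1.87) = 10.0 × 0.759358 = 7.5936
glass: 10.3 × (8.94/7.31) = 10.3 × 1.222982 = 12.5967
timber: 33.6 × (501.29/569.17) = 33.6 × 0.880739 = 29.5928
Index = Σ wᵢ·(p₁ᵢ/p₀ᵢ) = 60.2883 + 7.5936 + 12.5967 + 29.5928 = 110.0715

110.1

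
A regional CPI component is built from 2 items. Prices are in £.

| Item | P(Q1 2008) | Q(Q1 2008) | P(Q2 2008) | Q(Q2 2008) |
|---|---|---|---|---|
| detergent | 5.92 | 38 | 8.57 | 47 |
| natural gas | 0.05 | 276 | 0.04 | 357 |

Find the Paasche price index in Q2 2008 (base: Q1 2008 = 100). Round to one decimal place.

Paasche price index uses current-period quantities as weights.
ΣP(Q2 2008)·Q(Q2 2008) = 8.57×47 + 0.04×357 = 402.79 + 14.28 = 417.07
ΣP(Q1 2008)·Q(Q2 2008) = 5.92×47 + 0.05×357 = 278.24 + 17.85 = 296.09
Index = 417.07 / 296.09 × 100 = 140.8592

140.9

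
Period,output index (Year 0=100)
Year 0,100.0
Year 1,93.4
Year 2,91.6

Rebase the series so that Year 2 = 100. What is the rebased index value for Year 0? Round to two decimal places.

109.17

Rebased(Year 0) = 100.0 / 91.6 × 100 = 109.1703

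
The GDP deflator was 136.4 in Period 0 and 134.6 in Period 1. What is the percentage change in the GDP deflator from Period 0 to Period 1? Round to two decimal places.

Change = (134.6 − 136.4) / 136.4 × 100
       = -1.8 / 136.4 × 100 = -1.3196%

-1.32%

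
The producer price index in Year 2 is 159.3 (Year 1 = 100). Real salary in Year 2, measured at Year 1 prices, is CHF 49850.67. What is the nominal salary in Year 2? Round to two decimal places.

Nominal = Real × (Index/100) = 49850.67 × (159.3/100)
        = 49850.67 × 1.593 = 79412.1173

79412.12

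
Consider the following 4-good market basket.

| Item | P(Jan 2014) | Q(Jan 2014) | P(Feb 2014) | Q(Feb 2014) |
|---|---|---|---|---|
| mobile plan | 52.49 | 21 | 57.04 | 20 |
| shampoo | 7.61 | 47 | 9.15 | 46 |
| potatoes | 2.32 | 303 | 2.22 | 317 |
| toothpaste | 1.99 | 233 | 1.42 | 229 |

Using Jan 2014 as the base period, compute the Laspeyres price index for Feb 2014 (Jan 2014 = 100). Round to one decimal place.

Laspeyres price index uses base-period quantities as weights.
ΣP(Feb 2014)·Q(Jan 2014) = 57.04×21 + 9.15×47 + 2.22×303 + 1.42×233 = 1197.84 + 430.05 + 672.66 + 330.86 = 2631.41
ΣP(Jan 2014)·Q(Jan 2014) = 52.49×21 + 7.61×47 + 2.32×303 + 1.99×233 = 1102.29 + 357.67 + 702.96 + 463.67 = 2626.59
Index = 2631.41 / 2626.59 × 100 = 100.1835

100.2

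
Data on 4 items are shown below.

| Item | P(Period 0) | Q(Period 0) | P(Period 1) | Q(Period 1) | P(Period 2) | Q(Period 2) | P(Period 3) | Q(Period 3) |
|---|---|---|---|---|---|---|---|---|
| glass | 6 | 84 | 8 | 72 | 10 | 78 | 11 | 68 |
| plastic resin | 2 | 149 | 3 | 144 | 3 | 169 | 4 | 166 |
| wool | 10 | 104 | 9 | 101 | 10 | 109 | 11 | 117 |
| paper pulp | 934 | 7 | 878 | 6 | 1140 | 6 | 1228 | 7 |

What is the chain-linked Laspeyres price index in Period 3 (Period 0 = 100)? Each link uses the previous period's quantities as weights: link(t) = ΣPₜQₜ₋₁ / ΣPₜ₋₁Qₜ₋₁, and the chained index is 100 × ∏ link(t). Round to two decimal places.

134.37

Link Period 0→Period 1:
ΣP(Period 1)Q(Period 0) = 8×84 + 3×149 + 9×104 + 878×7 = 672 + 447 + 936 + 6146 = 8201
ΣP(Period 0)Q(Period 0) = 6×84 + 2×149 + 10×104 + 934×7 = 504 + 298 + 1040 + 6538 = 8380
link = 8201/8380 = 0.978640
Link Period 1→Period 2:
ΣP(Period 2)Q(Period 1) = 10×72 + 3×144 + 10×101 + 1140×6 = 720 + 432 + 1010 + 6840 = 9002
ΣP(Period 1)Q(Period 1) = 8×72 + 3×144 + 9×101 + 878×6 = 576 + 432 + 909 + 5268 = 7185
link = 9002/7185 = 1.252888
Link Period 2→Period 3:
ΣP(Period 3)Q(Period 2) = 11×78 + 4×169 + 11×109 + 1228×6 = 858 + 676 + 1199 + 7368 = 10101
ΣP(Period 2)Q(Period 2) = 10×78 + 3×169 + 10×109 + 1140×6 = 780 + 507 + 1090 + 6840 = 9217
link = 10101/9217 = 1.095910
Chained index = 100 × 0.978640 × 1.252888 × 1.095910 = 134.3723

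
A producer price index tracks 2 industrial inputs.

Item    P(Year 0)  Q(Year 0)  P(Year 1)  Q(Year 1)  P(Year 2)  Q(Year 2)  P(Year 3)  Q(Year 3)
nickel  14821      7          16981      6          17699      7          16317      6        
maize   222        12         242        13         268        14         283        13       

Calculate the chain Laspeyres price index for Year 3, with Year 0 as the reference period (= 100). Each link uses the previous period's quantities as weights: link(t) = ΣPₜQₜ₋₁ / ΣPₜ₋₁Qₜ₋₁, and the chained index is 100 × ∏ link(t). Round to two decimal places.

Link Year 0→Year 1:
ΣP(Year 1)Q(Year 0) = 16981×7 + 242×12 = 118867 + 2904 = 121771
ΣP(Year 0)Q(Year 0) = 14821×7 + 222×12 = 103747 + 2664 = 106411
link = 121771/106411 = 1.144346
Link Year 1→Year 2:
ΣP(Year 2)Q(Year 1) = 17699×6 + 268×13 = 106194 + 3484 = 109678
ΣP(Year 1)Q(Year 1) = 16981×6 + 242×13 = 101886 + 3146 = 105032
link = 109678/105032 = 1.044234
Link Year 2→Year 3:
ΣP(Year 3)Q(Year 2) = 16317×7 + 283×14 = 114219 + 3962 = 118181
ΣP(Year 2)Q(Year 2) = 17699×7 + 268×14 = 123893 + 3752 = 127645
link = 118181/127645 = 0.925857
Chained index = 100 × 1.144346 × 1.044234 × 0.925857 = 110.6367

110.64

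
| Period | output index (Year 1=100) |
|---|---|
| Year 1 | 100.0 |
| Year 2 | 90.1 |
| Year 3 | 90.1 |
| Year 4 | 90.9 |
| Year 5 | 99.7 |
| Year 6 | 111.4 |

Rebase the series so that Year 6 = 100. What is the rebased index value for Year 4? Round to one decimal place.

81.6

Rebased(Year 4) = 90.9 / 111.4 × 100 = 81.5978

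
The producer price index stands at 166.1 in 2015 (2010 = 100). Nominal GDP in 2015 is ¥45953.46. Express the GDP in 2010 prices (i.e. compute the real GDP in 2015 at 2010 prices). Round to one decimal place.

27666.1

Real = Nominal ÷ (Index/100) = 45953.46 ÷ (166.1/100)
     = 45953.46 ÷ 1.661 = 27666.1409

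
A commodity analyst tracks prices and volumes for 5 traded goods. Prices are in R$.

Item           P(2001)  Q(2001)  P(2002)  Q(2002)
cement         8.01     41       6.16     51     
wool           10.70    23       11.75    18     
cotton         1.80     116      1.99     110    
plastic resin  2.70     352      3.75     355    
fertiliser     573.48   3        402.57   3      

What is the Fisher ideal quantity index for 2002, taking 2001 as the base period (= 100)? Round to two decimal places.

Laspeyres component (base-period weights):
ΣP(2001)Q(2002) = 8.01×51 + 10.70×18 + 1.80×110 + 2.70×355 + 573.48×3 = 408.51 + 192.6 + 198 + 958.5 + 1720.44 = 3478.05
ΣP(2001)Q(2001) = 8.01×41 + 10.70×23 + 1.80×116 + 2.70×352 + 573.48×3 = 328.41 + 246.1 + 208.8 + 950.4 + 1720.44 = 3454.15
L = 3478.05 / 3454.15 × 100 = 100.6919
Paasche component (current-period weights):
ΣP(2002)Q(2002) = 6.16×51 + 11.75×18 + 1.99×110 + 3.75×355 + 402.57×3 = 314.16 + 211.5 + 218.9 + 1331.25 + 1207.71 = 3283.52
ΣP(2002)Q(2001) = 6.16×41 + 11.75×23 + 1.99×116 + 3.75×352 + 402.57×3 = 252.56 + 270.25 + 230.84 + 1320 + 1207.71 = 3281.36
P = 3283.52 / 3281.36 × 100 = 100.0658
Fisher = √(L × P) = √(100.6919 × 100.0658) = 100.3784

100.38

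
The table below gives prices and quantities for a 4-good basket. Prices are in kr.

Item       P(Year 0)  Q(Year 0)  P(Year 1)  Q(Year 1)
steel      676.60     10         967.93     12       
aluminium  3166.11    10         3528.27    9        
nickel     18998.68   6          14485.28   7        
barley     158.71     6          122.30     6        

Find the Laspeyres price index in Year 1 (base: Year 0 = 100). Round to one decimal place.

86.5

Laspeyres price index uses base-period quantities as weights.
ΣP(Year 1)·Q(Year 0) = 967.93×10 + 3528.27×10 + 14485.28×6 + 122.30×6 = 9679.3 + 35282.7 + 86911.68 + 733.8 = 132607.48
ΣP(Year 0)·Q(Year 0) = 676.60×10 + 3166.11×10 + 18998.68×6 + 158.71×6 = 6766 + 31661.1 + 113992.08 + 952.26 = 153371.44
Index = 132607.48 / 153371.44 × 100 = 86.4617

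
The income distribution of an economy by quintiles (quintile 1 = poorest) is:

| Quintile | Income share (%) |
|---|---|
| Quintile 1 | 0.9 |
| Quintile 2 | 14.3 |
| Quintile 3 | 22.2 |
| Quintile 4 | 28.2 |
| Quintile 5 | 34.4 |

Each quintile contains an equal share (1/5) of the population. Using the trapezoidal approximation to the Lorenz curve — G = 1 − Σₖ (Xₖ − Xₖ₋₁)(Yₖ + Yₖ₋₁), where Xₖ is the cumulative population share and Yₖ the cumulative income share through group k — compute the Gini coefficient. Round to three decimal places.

0.324

Cumulative income shares Yₖ: 0.0090, 0.1520, 0.3740, 0.6560, 1.0000
Σ (Xₖ−Xₖ₋₁)(Yₖ+Yₖ₋₁) = (1/5)(0.0090+0.0000) + (1/5)(0.1520+0.0090) + (1/5)(0.3740+0.1520) + (1/5)(0.6560+0.3740) + (1/5)(1.0000+0.6560)
  = 0.0018 + 0.0322 + 0.1052 + 0.2060 + 0.3312 = 0.6764
G = 1 − 0.6764 = 0.3236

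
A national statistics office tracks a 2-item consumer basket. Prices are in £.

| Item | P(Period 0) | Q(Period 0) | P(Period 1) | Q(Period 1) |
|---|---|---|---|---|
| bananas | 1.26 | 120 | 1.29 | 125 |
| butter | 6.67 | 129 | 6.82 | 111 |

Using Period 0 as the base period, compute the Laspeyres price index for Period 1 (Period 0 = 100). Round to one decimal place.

Laspeyres price index uses base-period quantities as weights.
ΣP(Period 1)·Q(Period 0) = 1.29×120 + 6.82×129 = 154.8 + 879.78 = 1034.58
ΣP(Period 0)·Q(Period 0) = 1.26×120 + 6.67×129 = 151.2 + 860.43 = 1011.63
Index = 1034.58 / 1011.63 × 100 = 102.2686

102.3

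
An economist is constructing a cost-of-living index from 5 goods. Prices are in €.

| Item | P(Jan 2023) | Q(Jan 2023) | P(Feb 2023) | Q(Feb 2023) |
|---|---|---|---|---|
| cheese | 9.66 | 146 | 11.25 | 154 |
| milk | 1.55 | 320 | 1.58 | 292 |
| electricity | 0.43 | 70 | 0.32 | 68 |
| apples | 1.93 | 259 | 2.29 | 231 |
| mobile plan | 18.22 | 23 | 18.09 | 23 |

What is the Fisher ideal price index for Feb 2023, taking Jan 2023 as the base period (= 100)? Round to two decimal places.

Laspeyres component (base-period weights):
ΣP(Feb 2023)Q(Jan 2023) = 11.25×146 + 1.58×320 + 0.32×70 + 2.29×259 + 18.09×23 = 1642.5 + 505.6 + 22.4 + 593.11 + 416.07 = 3179.68
ΣP(Jan 2023)Q(Jan 2023) = 9.66×146 + 1.55×320 + 0.43×70 + 1.93×259 + 18.22×23 = 1410.36 + 496 + 30.1 + 499.87 + 419.06 = 2855.39
L = 3179.68 / 2855.39 × 100 = 111.3571
Paasche component (current-period weights):
ΣP(Feb 2023)Q(Feb 2023) = 11.25×154 + 1.58×292 + 0.32×68 + 2.29×231 + 18.09×23 = 1732.5 + 461.36 + 21.76 + 528.99 + 416.07 = 3160.68
ΣP(Jan 2023)Q(Feb 2023) = 9.66×154 + 1.55×292 + 0.43×68 + 1.93×231 + 18.22×23 = 1487.64 + 452.6 + 29.24 + 445.83 + 419.06 = 2834.37
P = 3160.68 / 2834.37 × 100 = 111.5126
Fisher = √(L × P) = √(111.3571 × 111.5126) = 111.4348

111.43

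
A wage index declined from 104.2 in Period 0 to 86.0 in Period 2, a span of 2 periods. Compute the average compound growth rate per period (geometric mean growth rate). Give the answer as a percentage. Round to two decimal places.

Growth factor = (86.0/104.2)^(1/2) = (0.825336)^(1/2) = 0.908480
Growth rate = 0.908480 − 1 = -0.091520 = -9.1520%

-9.15%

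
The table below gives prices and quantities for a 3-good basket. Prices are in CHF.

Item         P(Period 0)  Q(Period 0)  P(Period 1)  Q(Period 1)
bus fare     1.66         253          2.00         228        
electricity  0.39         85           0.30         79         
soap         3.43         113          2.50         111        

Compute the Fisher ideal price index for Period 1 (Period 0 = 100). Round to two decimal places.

Laspeyres component (base-period weights):
ΣP(Period 1)Q(Period 0) = 2.00×253 + 0.30×85 + 2.50×113 = 506 + 25.5 + 282.5 = 814
ΣP(Period 0)Q(Period 0) = 1.66×253 + 0.39×85 + 3.43×113 = 419.98 + 33.15 + 387.59 = 840.72
L = 814 / 840.72 × 100 = 96.8218
Paasche component (current-period weights):
ΣP(Period 1)Q(Period 1) = 2.00×228 + 0.30×79 + 2.50×111 = 456 + 23.7 + 277.5 = 757.2
ΣP(Period 0)Q(Period 1) = 1.66×228 + 0.39×79 + 3.43×111 = 378.48 + 30.81 + 380.73 = 790.02
P = 757.2 / 790.02 × 100 = 95.8457
Fisher = √(L × P) = √(96.8218 × 95.8457) = 96.3325

96.33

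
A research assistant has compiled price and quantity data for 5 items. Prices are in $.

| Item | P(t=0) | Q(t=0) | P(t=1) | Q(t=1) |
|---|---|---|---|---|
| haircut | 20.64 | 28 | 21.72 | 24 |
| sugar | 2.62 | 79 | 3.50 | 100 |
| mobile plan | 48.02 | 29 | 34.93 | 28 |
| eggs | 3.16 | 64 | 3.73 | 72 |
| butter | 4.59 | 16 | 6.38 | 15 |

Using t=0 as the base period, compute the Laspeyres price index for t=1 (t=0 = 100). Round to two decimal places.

91.25

Laspeyres price index uses base-period quantities as weights.
ΣP(t=1)·Q(t=0) = 21.72×28 + 3.50×79 + 34.93×29 + 3.73×64 + 6.38×16 = 608.16 + 276.5 + 1012.97 + 238.72 + 102.08 = 2238.43
ΣP(t=0)·Q(t=0) = 20.64×28 + 2.62×79 + 48.02×29 + 3.16×64 + 4.59×16 = 577.92 + 206.98 + 1392.58 + 202.24 + 73.44 = 2453.16
Index = 2238.43 / 2453.16 × 100 = 91.2468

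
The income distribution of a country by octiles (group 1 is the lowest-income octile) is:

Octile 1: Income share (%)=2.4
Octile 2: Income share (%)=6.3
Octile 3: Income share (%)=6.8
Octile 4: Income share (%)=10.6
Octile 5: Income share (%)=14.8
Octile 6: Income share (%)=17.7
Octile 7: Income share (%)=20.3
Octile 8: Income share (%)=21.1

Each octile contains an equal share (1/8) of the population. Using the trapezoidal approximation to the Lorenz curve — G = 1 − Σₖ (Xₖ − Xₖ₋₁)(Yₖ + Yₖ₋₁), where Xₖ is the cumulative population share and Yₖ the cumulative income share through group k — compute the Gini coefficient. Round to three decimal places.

0.297

Cumulative income shares Yₖ: 0.0240, 0.0870, 0.1550, 0.2610, 0.4090, 0.5860, 0.7890, 1.0000
Σ (Xₖ−Xₖ₋₁)(Yₖ+Yₖ₋₁) = (1/8)(0.0240+0.0000) + (1/8)(0.0870+0.0240) + (1/8)(0.1550+0.0870) + (1/8)(0.2610+0.1550) + (1/8)(0.4090+0.2610) + (1/8)(0.5860+0.4090) + (1/8)(0.7890+0.5860) + (1/8)(1.0000+0.7890)
  = 0.0030 + 0.0139 + 0.0302 + 0.0520 + 0.0838 + 0.1244 + 0.1719 + 0.2236 = 0.7028
G = 1 − 0.7028 = 0.2972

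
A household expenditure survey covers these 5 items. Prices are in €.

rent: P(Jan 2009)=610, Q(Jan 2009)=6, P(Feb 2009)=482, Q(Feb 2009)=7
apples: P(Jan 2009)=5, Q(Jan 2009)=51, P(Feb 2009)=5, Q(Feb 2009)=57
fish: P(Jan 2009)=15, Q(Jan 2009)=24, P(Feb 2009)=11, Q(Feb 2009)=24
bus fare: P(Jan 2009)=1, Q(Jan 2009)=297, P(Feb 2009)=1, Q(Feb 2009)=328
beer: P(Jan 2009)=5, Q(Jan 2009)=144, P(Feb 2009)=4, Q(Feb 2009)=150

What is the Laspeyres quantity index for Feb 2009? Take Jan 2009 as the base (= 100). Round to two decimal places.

Laspeyres quantity index uses base-period prices as weights.
ΣP(Jan 2009)·Q(Feb 2009) = 610×7 + 5×57 + 15×24 + 1×328 + 5×150 = 4270 + 285 + 360 + 328 + 750 = 5993
ΣP(Jan 2009)·Q(Jan 2009) = 610×6 + 5×51 + 15×24 + 1×297 + 5×144 = 3660 + 255 + 360 + 297 + 720 = 5292
Index = 5993 / 5292 × 100 = 113.2464

113.25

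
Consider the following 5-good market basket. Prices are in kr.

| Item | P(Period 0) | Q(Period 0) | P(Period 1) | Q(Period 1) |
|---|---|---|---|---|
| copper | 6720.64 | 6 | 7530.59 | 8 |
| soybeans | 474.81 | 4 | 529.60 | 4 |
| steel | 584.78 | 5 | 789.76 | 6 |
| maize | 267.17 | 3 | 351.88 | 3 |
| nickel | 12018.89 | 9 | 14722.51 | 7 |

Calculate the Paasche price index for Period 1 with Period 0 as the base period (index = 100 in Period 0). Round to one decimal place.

118.8

Paasche price index uses current-period quantities as weights.
ΣP(Period 1)·Q(Period 1) = 7530.59×8 + 529.60×4 + 789.76×6 + 351.88×3 + 14722.51×7 = 60244.72 + 2118.4 + 4738.56 + 1055.64 + 103057.57 = 171214.89
ΣP(Period 0)·Q(Period 1) = 6720.64×8 + 474.81×4 + 584.78×6 + 267.17×3 + 12018.89×7 = 53765.12 + 1899.24 + 3508.68 + 801.51 + 84132.23 = 144106.78
Index = 171214.89 / 144106.78 × 100 = 118.8111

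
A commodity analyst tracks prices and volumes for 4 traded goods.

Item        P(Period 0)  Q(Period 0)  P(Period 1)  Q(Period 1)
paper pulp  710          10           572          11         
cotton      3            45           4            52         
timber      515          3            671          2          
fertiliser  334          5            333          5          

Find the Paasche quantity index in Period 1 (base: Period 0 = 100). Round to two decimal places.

Paasche quantity index uses current-period prices as weights.
ΣP(Period 1)·Q(Period 1) = 572×11 + 4×52 + 671×2 + 333×5 = 6292 + 208 + 1342 + 1665 = 9507
ΣP(Period 1)·Q(Period 0) = 572×10 + 4×45 + 671×3 + 333×5 = 5720 + 180 + 2013 + 1665 = 9578
Index = 9507 / 9578 × 100 = 99.2587

99.26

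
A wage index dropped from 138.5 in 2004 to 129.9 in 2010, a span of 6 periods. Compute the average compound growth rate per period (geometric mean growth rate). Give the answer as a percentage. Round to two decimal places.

-1.06%

Growth factor = (129.9/138.5)^(1/6) = (0.937906)^(1/6) = 0.989373
Growth rate = 0.989373 − 1 = -0.010627 = -1.0627%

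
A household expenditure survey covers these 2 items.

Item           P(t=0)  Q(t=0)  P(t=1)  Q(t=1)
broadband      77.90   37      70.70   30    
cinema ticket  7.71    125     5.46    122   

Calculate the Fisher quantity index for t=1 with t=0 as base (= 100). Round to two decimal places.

Laspeyres component (base-period weights):
ΣP(t=0)Q(t=1) = 77.90×30 + 7.71×122 = 2337 + 940.62 = 3277.62
ΣP(t=0)Q(t=0) = 77.90×37 + 7.71×125 = 2882.3 + 963.75 = 3846.05
L = 3277.62 / 3846.05 × 100 = 85.2204
Paasche component (current-period weights):
ΣP(t=1)Q(t=1) = 70.70×30 + 5.46×122 = 2121 + 666.12 = 2787.12
ΣP(t=1)Q(t=0) = 70.70×37 + 5.46×125 = 2615.9 + 682.5 = 3298.4
P = 2787.12 / 3298.4 × 100 = 84.4992
Fisher = √(L × P) = √(85.2204 × 84.4992) = 84.8590

84.86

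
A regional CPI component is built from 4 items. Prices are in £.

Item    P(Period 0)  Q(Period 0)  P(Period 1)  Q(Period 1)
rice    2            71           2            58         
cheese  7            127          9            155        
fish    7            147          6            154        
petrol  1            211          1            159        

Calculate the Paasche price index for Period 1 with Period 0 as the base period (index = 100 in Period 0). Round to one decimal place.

106.4

Paasche price index uses current-period quantities as weights.
ΣP(Period 1)·Q(Period 1) = 2×58 + 9×155 + 6×154 + 1×159 = 116 + 1395 + 924 + 159 = 2594
ΣP(Period 0)·Q(Period 1) = 2×58 + 7×155 + 7×154 + 1×159 = 116 + 1085 + 1078 + 159 = 2438
Index = 2594 / 2438 × 100 = 106.3987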